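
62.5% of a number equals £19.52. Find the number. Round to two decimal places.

£31.23

£19.52 ÷ 0.625 ≈ £31.23.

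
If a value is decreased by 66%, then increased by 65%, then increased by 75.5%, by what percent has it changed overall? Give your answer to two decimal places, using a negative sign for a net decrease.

A 66% decrease multiplies by 0.34.
Then a 65% increase: 0.34 × 1.65 = 0.561.
Then a 75.5% increase: 0.561 × 1.755 = 0.984555.
Overall factor 0.984555, i.e. -1.54%.

-1.54%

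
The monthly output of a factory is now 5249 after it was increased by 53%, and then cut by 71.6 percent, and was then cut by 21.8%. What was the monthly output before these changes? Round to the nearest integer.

15448

Undoing the 21.8% decrease: 5249 ÷ 0.782 ≈ 6712.276215.
Undoing the 71.6% decrease: 6712.276215 ÷ 0.284 ≈ 23634.775405.
Undoing the 53% increase: 23634.775405 ÷ 1.53 ≈ 15448.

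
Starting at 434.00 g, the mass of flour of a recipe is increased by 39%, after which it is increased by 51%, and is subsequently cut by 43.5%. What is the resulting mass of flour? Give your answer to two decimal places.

514.67 g

Each change multiplies by a factor: 1.39 × 1.51 × 0.565 = 1.1858785.
434.00 × 1.1858785 = 514.671269 ≈ 514.67.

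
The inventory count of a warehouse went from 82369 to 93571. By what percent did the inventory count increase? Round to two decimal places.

Change: 93571 − 82369 = 11202.
Relative to the original: 11202 ÷ 82369 ≈ 13.60%.
So the inventory count increased by 13.60%.

13.60%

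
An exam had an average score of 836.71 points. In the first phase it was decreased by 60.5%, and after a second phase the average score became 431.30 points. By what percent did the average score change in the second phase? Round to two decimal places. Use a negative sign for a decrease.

After the first phase: 836.71 × 0.395 = 330.50045.
Second-phase multiplier: 431.30 ÷ 330.50045 ≈ 1.304991.
That is a change of 30.50%.

30.50%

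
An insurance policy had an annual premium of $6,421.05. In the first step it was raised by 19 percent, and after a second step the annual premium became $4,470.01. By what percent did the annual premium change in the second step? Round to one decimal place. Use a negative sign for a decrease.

After the first step: $6,421.05 × 1.19 = $7641.0495.
Second-step multiplier: $4,470.01 ÷ $7641.0495 ≈ 0.585.
That is a change of -41.5%.

-41.5%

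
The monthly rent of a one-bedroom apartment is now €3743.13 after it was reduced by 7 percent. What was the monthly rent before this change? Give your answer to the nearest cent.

€4024.87

The overall multiplier applied was 0.93.
So the original monthly rent was €3743.13 ÷ 0.93 ≈ €4024.87.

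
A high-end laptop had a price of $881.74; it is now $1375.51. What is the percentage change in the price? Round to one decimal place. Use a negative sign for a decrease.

56.0%

Change: $1375.51 − $881.74 = $493.77.
Relative to the original: $493.77 ÷ $881.74 ≈ 56.0%.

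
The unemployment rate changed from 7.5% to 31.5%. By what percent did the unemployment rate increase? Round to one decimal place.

The change is 31.5 − 7.5 = 24.0 percentage points.
Relative to the original 7.5%, that is 24.0 ÷ 7.5 = 320.0%.
So the unemployment rate rose by 320.0%.

320.0%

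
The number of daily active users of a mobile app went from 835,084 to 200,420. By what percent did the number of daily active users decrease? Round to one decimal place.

Change: 200,420 − 835,084 = -634,664.
Relative to the original: -634,664 ÷ 835,084 ≈ -76.0%.
So the number of daily active users decreased by 76.0%.

76.0%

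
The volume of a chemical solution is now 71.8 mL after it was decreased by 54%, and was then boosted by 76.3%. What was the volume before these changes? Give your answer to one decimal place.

Undoing the 76.3% increase: 71.8 ÷ 1.763 ≈ 40.726035.
Undoing the 54% decrease: 40.726035 ÷ 0.46 ≈ 88.5 mL.

88.5 mL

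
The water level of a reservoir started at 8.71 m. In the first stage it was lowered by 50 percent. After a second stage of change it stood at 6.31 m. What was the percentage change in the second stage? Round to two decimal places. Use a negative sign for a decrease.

44.89%

After the first stage: 8.71 × 0.5 = 4.355.
Second-stage multiplier: 6.31 ÷ 4.355 ≈ 1.448909.
That is a change of 44.89%.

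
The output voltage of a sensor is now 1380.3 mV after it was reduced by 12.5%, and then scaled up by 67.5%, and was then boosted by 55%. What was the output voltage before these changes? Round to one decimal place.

607.6 mV

The overall multiplier applied was 0.875 × 1.675 × 1.55 = 2.27171875.
So the original output voltage was 1380.3 ÷ 2.27171875 ≈ 607.6 mV.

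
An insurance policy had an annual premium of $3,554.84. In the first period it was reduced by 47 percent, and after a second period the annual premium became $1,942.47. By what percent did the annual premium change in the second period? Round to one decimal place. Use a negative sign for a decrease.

After the first period: $3,554.84 × 0.53 = $1884.0652.
Second-period multiplier: $1,942.47 ÷ $1884.0652 ≈ 1.031.
That is a change of 3.1%.

3.1%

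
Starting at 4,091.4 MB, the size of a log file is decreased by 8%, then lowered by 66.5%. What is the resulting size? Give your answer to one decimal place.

8% decrease: 4,091.4 × 0.92 = 3764.088.
After the 66.5% decrease: 3764.088 × 0.335 = 1260.96948 ≈ 1,261.0.

1,261.0 MB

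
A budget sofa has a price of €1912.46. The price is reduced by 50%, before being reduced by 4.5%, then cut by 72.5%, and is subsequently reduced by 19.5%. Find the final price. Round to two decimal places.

After the 50% decrease: €1912.46 × 0.5 = €956.23.
After the 4.5% decrease: €956.23 × 0.955 = €913.19965.
Apply the 72.5% decrease: €913.19965 × 0.275 = €251.12990375.
After the 19.5% decrease: €251.12990375 × 0.805 = €202.15957251875 ≈ €202.16.

€202.16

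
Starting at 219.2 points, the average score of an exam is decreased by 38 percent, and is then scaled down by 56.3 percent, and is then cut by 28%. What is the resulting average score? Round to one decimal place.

42.8 points

Each change multiplies by a factor: 0.62 × 0.437 × 0.72 = 0.1950768.
219.2 × 0.1950768 = 42.76083456 ≈ 42.8.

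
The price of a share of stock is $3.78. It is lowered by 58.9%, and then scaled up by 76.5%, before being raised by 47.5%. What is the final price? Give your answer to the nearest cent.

$4.04

After the 58.9% decrease: $3.78 × 0.411 = $1.55358.
After the 76.5% increase: $1.55358 × 1.765 = $2.7420687.
47.5% increase: $2.7420687 × 1.475 = $4.0445513325 ≈ $4.04.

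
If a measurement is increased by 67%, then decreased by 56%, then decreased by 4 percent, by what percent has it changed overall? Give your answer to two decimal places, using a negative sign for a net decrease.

-29.46%

A 67% increase multiplies by 1.67.
Then a 56% decrease: 1.67 × 0.44 = 0.7348.
Then a 4% decrease: 0.7348 × 0.96 = 0.705408.
Overall factor 0.705408, i.e. -29.46%.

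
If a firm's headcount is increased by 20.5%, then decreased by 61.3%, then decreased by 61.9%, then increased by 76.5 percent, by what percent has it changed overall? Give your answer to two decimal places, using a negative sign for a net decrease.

A 20.5% increase multiplies by 1.205.
Then a 61.3% decrease: 1.205 × 0.387 = 0.466335.
Then a 61.9% decrease: 0.466335 × 0.381 = 0.177673635.
Then a 76.5% increase: 0.177673635 × 1.765 = 0.313593965775.
Overall factor 0.313593965775, i.e. -68.64%.

-68.64%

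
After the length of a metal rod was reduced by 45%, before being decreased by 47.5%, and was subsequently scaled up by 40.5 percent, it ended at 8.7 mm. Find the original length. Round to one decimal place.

The overall multiplier applied was 0.55 × 0.525 × 1.405 = 0.40569375.
So the original length was 8.7 ÷ 0.40569375 ≈ 21.4 mm.

21.4 mm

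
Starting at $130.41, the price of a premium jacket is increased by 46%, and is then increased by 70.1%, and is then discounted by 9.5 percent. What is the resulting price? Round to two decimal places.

Each change multiplies by a factor: 1.46 × 1.701 × 0.905 = 2.2475313.
$130.41 × 2.2475313 = $293.100556833 ≈ $293.10.

$293.10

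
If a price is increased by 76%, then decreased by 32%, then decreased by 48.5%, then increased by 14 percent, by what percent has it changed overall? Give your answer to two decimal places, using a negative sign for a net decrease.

A 76% increase multiplies by 1.76.
Then a 32% decrease: 1.76 × 0.68 = 1.1968.
Then a 48.5% decrease: 1.1968 × 0.515 = 0.616352.
Then a 14% increase: 0.616352 × 1.14 = 0.70264128.
Overall factor 0.70264128, i.e. -29.74%.

-29.74%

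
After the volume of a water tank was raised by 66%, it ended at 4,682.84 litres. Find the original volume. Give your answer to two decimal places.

2,820.99 litres

The overall multiplier applied was 1.66.
So the original volume was 4,682.84 ÷ 1.66 ≈ 2,820.99 litres.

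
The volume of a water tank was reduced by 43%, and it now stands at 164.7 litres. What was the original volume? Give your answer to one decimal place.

The overall multiplier applied was 0.57.
So the original volume was 164.7 ÷ 0.57 ≈ 288.9 litres.

288.9 litres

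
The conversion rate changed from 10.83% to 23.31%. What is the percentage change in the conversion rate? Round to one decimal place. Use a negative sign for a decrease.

The change is 23.31 − 10.83 = 12.48 percentage points.
Relative to the original 10.83%, that is 12.48 ÷ 10.83 ≈ 115.2%.

115.2%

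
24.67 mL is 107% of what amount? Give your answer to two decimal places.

24.67 mL ÷ 1.07 ≈ 23.06 mL.

23.06 mL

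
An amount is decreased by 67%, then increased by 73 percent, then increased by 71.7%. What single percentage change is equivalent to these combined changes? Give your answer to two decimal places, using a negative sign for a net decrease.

A 67% decrease multiplies by 0.33.
Then a 73% increase: 0.33 × 1.73 = 0.5709.
Then a 71.7% increase: 0.5709 × 1.717 = 0.9802353.
Overall factor 0.9802353, i.e. -1.98%.

-1.98%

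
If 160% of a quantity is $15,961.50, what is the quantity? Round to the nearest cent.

$9,975.94

$15,961.50 ÷ 1.6 ≈ $9,975.94.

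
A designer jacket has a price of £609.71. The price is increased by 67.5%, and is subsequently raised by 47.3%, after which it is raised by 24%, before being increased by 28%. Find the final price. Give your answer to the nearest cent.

£2387.66

Each change multiplies by a factor: 1.675 × 1.473 × 1.24 × 1.28 = 3.91605888.
£609.71 × 3.91605888 = £2387.6602597248 ≈ £2387.66.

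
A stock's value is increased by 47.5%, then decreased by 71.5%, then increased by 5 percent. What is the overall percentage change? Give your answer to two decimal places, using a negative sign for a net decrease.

-55.86%

The combined multiplier is 1.475 × 0.285 × 1.05 = 0.44139375.
That corresponds to a decrease of 55.86%.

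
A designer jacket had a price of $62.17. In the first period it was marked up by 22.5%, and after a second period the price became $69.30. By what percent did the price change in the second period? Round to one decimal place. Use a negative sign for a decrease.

After the first period: $62.17 × 1.225 = $76.15825.
Second-period multiplier: $69.30 ÷ $76.15825 ≈ 0.90995.
That is a change of -9.0%.

-9.0%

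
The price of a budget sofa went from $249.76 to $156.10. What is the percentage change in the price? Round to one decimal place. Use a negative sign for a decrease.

-37.5%

Change: $156.10 − $249.76 = -$93.66.
Relative to the original: -$93.66 ÷ $249.76 = -37.5%.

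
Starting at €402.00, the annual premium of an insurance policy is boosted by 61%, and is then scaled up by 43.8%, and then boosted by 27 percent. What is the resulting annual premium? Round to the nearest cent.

Apply the 61% increase: €402.00 × 1.61 = €647.22.
43.8% increase: €647.22 × 1.438 = €930.70236.
After the 27% increase: €930.70236 × 1.27 = €1181.9919972 ≈ €1181.99.

€1181.99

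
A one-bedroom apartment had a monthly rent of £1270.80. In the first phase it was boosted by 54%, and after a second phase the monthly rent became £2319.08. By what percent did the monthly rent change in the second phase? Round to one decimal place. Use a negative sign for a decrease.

After the first phase: £1270.80 × 1.54 = £1957.032.
Second-phase multiplier: £2319.08 ÷ £1957.032 ≈ 1.185.
That is a change of 18.5%.

18.5%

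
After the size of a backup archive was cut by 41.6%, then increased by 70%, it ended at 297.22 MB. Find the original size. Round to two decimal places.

299.38 MB

Undoing the 70% increase: 297.22 ÷ 1.7 ≈ 174.835294.
Undoing the 41.6% decrease: 174.835294 ÷ 0.584 ≈ 299.38 MB.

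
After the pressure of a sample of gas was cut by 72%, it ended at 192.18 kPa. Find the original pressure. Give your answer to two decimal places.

The overall multiplier applied was 0.28.
So the original pressure was 192.18 ÷ 0.28 ≈ 686.36 kPa.

686.36 kPa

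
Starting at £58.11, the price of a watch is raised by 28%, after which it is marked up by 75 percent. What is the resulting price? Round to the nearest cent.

£130.17

Each change multiplies by a factor: 1.28 × 1.75 = 2.24.
£58.11 × 2.24 = £130.1664 ≈ £130.17.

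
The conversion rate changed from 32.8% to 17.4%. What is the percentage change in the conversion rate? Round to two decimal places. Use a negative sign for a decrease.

The change is 17.4 − 32.8 = -15.4 percentage points.
Relative to the original 32.8%, that is -15.4 ÷ 32.8 ≈ -46.95%.

-46.95%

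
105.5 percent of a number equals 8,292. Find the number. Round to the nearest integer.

7,860

8,292 ÷ 1.055 ≈ 7,860.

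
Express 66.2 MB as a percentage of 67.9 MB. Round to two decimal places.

97.50%

66.2 MB ÷ 67.9 MB ≈ 97.50%.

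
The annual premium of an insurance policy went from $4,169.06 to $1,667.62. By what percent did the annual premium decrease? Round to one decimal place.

60.0%

Change: $1,667.62 − $4,169.06 = -$2,501.44.
Relative to the original: -$2,501.44 ÷ $4,169.06 ≈ -60.0%.
So the annual premium decreased by 60.0%.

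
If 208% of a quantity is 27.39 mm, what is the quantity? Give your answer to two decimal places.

13.17 mm

27.39 mm ÷ 2.08 ≈ 13.17 mm.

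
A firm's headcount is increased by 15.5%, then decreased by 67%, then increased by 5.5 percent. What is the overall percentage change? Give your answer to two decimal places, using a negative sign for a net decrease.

-59.79%

A 15.5% increase multiplies by 1.155.
Then a 67% decrease: 1.155 × 0.33 = 0.38115.
Then a 5.5% increase: 0.38115 × 1.055 = 0.40211325.
Overall factor 0.40211325, i.e. -59.79%.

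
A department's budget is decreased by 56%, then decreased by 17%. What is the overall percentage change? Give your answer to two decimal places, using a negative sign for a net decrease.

-63.48%

The combined multiplier is 0.44 × 0.83 = 0.3652.
That corresponds to a decrease of 63.48%.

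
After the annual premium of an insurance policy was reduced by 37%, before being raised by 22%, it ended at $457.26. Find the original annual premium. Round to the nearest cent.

$594.93

The overall multiplier applied was 0.63 × 1.22 = 0.7686.
So the original annual premium was $457.26 ÷ 0.7686 ≈ $594.93.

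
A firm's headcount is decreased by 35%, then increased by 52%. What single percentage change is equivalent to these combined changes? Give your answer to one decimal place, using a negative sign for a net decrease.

-1.2%

The combined multiplier is 0.65 × 1.52 = 0.988.
That corresponds to a decrease of 1.2%.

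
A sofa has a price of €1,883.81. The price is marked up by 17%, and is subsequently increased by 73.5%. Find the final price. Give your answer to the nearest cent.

Apply the 17% increase: €1,883.81 × 1.17 = €2204.0577.
Apply the 73.5% increase: €2204.0577 × 1.735 = €3824.0401095 ≈ €3,824.04.

€3,824.04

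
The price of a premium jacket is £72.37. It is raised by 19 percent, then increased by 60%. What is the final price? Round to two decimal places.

£137.79

Apply the 19% increase: £72.37 × 1.19 = £86.1203.
Apply the 60% increase: £86.1203 × 1.6 = £137.79248 ≈ £137.79.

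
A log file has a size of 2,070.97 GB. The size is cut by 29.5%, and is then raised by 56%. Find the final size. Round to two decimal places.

2,277.65 GB

29.5% decrease: 2,070.97 × 0.705 = 1460.03385.
Apply the 56% increase: 1460.03385 × 1.56 = 2277.652806 ≈ 2,277.65.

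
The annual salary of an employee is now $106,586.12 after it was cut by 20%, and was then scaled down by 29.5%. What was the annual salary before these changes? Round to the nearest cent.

Undoing the 29.5% decrease: $106,586.12 ÷ 0.705 ≈ $151185.985816.
Undoing the 20% decrease: $151185.985816 ÷ 0.8 ≈ $188,982.48.

$188,982.48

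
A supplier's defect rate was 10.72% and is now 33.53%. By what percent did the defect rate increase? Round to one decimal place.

212.8%

The change is 33.53 − 10.72 = 22.81 percentage points.
Relative to the original 10.72%, that is 22.81 ÷ 10.72 ≈ 212.8%.
So the defect rate rose by 212.8%.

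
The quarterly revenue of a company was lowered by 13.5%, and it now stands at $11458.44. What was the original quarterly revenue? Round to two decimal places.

$13246.75

The overall multiplier applied was 0.865.
So the original quarterly revenue was $11458.44 ÷ 0.865 ≈ $13246.75.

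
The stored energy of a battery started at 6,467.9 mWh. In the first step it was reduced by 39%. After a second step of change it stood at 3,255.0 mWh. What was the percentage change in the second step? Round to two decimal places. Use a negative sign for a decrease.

After the first step: 6,467.9 × 0.61 = 3945.419.
Second-step multiplier: 3,255.0 ÷ 3945.419 ≈ 0.825007.
That is a change of -17.50%.

-17.50%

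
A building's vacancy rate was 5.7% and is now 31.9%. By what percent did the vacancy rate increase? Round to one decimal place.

459.6%

The change is 31.9 − 5.7 = 26.2 percentage points.
Relative to the original 5.7%, that is 26.2 ÷ 5.7 ≈ 459.6%.
So the vacancy rate rose by 459.6%.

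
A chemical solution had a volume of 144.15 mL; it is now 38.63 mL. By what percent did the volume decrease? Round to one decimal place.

73.2%

Change: 38.63 − 144.15 = -105.52.
Relative to the original: -105.52 ÷ 144.15 ≈ -73.2%.
So the volume decreased by 73.2%.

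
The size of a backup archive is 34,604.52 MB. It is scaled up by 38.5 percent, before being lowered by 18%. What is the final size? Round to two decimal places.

Apply the 38.5% increase: 34,604.52 × 1.385 = 47927.2602.
Apply the 18% decrease: 47927.2602 × 0.82 = 39300.353364 ≈ 39,300.35.

39,300.35 MB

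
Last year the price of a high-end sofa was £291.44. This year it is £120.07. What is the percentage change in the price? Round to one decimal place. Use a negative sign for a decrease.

-58.8%

Change: £120.07 − £291.44 = -£171.37.
Relative to the original: -£171.37 ÷ £291.44 ≈ -58.8%.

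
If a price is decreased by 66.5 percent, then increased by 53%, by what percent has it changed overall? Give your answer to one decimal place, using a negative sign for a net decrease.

A 66.5% decrease multiplies by 0.335.
Then a 53% increase: 0.335 × 1.53 = 0.51255.
Overall factor 0.51255, i.e. -48.7%.

-48.7%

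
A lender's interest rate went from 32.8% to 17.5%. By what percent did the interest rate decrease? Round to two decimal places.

46.65%

The change is 17.5 − 32.8 = -15.3 percentage points.
Relative to the original 32.8%, that is -15.3 ÷ 32.8 ≈ -46.65%.
So the interest rate fell by 46.65%.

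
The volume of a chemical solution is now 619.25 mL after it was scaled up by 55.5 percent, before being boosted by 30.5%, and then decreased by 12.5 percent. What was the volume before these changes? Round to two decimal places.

348.75 mL

The overall multiplier applied was 1.555 × 1.305 × 0.875 = 1.775615625.
So the original volume was 619.25 ÷ 1.775615625 ≈ 348.75 mL.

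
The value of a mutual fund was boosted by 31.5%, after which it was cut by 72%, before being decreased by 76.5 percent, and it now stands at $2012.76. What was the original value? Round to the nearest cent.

$23261.64

Undoing the 76.5% decrease: $2012.76 ÷ 0.235 ≈ $8564.93617.
Undoing the 72% decrease: $8564.93617 ÷ 0.28 = $30589.05775.
Undoing the 31.5% increase: $30589.05775 ÷ 1.315 ≈ $23261.64.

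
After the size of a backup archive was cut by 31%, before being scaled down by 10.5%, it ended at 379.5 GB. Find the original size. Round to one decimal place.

614.5 GB

The overall multiplier applied was 0.69 × 0.895 = 0.61755.
So the original size was 379.5 ÷ 0.61755 ≈ 614.5 GB.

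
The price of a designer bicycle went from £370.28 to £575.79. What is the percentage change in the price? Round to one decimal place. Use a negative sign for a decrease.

55.5%

Change: £575.79 − £370.28 = £205.51.
Relative to the original: £205.51 ÷ £370.28 ≈ 55.5%.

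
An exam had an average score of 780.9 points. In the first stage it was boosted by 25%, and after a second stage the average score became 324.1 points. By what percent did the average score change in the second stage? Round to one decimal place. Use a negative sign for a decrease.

After the first stage: 780.9 × 1.25 = 976.125.
Second-stage multiplier: 324.1 ÷ 976.125 ≈ 0.33203.
That is a change of -66.8%.

-66.8%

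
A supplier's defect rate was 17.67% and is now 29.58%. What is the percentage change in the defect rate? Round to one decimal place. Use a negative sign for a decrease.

67.4%

The change is 29.58 − 17.67 = 11.91 percentage points.
Relative to the original 17.67%, that is 11.91 ÷ 17.67 ≈ 67.4%.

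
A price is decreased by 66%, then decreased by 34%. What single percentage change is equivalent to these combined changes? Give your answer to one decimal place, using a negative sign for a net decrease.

-77.6%

A 66% decrease multiplies by 0.34.
Then a 34% decrease: 0.34 × 0.66 = 0.2244.
Overall factor 0.2244, i.e. -77.6%.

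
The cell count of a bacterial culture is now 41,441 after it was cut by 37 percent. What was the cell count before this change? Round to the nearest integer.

The overall multiplier applied was 0.63.
So the original cell count was 41,441 ÷ 0.63 ≈ 65,779.

65,779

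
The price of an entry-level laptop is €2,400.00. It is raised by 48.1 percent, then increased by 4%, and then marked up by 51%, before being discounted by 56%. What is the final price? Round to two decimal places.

€2,456.01

Each change multiplies by a factor: 1.481 × 1.04 × 1.51 × 0.44 = 1.023335456.
€2,400.00 × 1.023335456 = €2456.0050944 ≈ €2,456.01.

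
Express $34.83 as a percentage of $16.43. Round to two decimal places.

$34.83 ÷ $16.43 ≈ 211.99%.

211.99%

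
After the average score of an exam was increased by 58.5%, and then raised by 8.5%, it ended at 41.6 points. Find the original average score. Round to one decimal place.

The overall multiplier applied was 1.585 × 1.085 = 1.719725.
So the original average score was 41.6 ÷ 1.719725 ≈ 24.2 points.

24.2 points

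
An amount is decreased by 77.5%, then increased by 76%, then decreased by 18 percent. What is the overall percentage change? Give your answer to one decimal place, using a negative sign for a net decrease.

A 77.5% decrease multiplies by 0.225.
Then a 76% increase: 0.225 × 1.76 = 0.396.
Then an 18% decrease: 0.396 × 0.82 = 0.32472.
Overall factor 0.32472, i.e. -67.5%.

-67.5%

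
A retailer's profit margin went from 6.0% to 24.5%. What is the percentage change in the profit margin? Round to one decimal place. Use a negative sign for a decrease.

The change is 24.5 − 6.0 = 18.5 percentage points.
Relative to the original 6.0%, that is 18.5 ÷ 6.0 ≈ 308.3%.

308.3%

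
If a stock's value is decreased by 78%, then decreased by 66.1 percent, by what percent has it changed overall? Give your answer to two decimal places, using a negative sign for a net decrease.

-92.54%

The combined multiplier is 0.22 × 0.339 = 0.07458.
That corresponds to a decrease of 92.54%.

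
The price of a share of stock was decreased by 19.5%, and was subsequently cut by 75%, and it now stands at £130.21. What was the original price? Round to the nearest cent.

£647.01

The overall multiplier applied was 0.805 × 0.25 = 0.20125.
So the original price was £130.21 ÷ 0.20125 ≈ £647.01.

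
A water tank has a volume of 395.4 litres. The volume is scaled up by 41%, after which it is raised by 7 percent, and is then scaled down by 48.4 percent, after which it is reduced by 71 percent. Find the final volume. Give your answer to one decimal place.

Apply the 41% increase: 395.4 × 1.41 = 557.514.
7% increase: 557.514 × 1.07 = 596.53998.
After the 48.4% decrease: 596.53998 × 0.516 = 307.81462968.
Apply the 71% decrease: 307.81462968 × 0.29 = 89.2662426072 ≈ 89.3.

89.3 litres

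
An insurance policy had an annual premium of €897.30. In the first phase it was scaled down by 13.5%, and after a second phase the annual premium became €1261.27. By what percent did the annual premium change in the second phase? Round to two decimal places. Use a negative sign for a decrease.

After the first phase: €897.30 × 0.865 = €776.1645.
Second-phase multiplier: €1261.27 ÷ €776.1645 ≈ 1.625003.
That is a change of 62.50%.

62.50%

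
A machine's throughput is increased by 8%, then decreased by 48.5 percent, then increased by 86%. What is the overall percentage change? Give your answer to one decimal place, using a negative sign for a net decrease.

3.5%

An 8% increase multiplies by 1.08.
Then a 48.5% decrease: 1.08 × 0.515 = 0.5562.
Then an 86% increase: 0.5562 × 1.86 = 1.034532.
Overall factor 1.034532, i.e. 3.5%.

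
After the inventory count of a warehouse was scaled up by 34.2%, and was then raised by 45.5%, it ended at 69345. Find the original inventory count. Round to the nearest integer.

The overall multiplier applied was 1.342 × 1.455 = 1.95261.
So the original inventory count was 69345 ÷ 1.95261 ≈ 35514.

35514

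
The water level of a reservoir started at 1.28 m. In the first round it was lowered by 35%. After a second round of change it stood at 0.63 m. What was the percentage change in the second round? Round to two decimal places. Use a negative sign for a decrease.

-24.28%

After the first round: 1.28 × 0.65 = 0.832.
Second-round multiplier: 0.63 ÷ 0.832 ≈ 0.757212.
That is a change of -24.28%.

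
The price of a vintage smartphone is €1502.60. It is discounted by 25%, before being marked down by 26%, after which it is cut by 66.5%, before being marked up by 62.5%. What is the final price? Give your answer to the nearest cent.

Each change multiplies by a factor: 0.75 × 0.74 × 0.335 × 1.625 = 0.302128125.
€1502.60 × 0.302128125 = €453.977720625 ≈ €453.98.

€453.98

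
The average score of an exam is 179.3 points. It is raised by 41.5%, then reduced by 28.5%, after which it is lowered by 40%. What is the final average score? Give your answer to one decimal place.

108.8 points

Each change multiplies by a factor: 1.415 × 0.715 × 0.6 = 0.607035.
179.3 × 0.607035 = 108.8413755 ≈ 108.8.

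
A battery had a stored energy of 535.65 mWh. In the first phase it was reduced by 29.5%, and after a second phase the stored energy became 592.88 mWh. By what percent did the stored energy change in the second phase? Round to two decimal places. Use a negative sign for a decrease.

After the first phase: 535.65 × 0.705 = 377.63325.
Second-phase multiplier: 592.88 ÷ 377.63325 ≈ 1.569989.
That is a change of 57.00%.

57.00%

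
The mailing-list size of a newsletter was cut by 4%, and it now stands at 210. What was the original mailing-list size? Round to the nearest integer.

The overall multiplier applied was 0.96.
So the original mailing-list size was 210 ÷ 0.96 ≈ 219.

219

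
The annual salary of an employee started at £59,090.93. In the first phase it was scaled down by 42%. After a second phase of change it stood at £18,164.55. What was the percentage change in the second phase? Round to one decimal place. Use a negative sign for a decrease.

After the first phase: £59,090.93 × 0.58 = £34272.7394.
Second-phase multiplier: £18,164.55 ÷ £34272.7394 ≈ 0.53.
That is a change of -47.0%.

-47.0%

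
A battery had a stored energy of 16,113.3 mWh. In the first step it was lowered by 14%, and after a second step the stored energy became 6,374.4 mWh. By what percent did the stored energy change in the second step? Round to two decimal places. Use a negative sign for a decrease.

-54.00%

After the first step: 16,113.3 × 0.86 = 13857.438.
Second-step multiplier: 6,374.4 ÷ 13857.438 ≈ 0.459998.
That is a change of -54.00%.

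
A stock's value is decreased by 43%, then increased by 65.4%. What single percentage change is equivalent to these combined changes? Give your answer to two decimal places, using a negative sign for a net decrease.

The combined multiplier is 0.57 × 1.654 = 0.94278.
That corresponds to a decrease of 5.72%.

-5.72%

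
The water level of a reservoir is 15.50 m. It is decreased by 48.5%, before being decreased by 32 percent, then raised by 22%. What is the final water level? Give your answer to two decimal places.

Each change multiplies by a factor: 0.515 × 0.68 × 1.22 = 0.427244.
15.50 × 0.427244 = 6.622282 ≈ 6.62.

6.62 m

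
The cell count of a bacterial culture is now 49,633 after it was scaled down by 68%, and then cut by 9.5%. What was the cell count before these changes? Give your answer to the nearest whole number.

Undoing the 9.5% decrease: 49,633 ÷ 0.905 ≈ 54843.093923.
Undoing the 68% decrease: 54843.093923 ÷ 0.32 ≈ 171,385.

171,385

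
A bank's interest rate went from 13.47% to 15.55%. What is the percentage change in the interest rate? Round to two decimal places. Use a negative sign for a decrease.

The change is 15.55 − 13.47 = 2.08 percentage points.
Relative to the original 13.47%, that is 2.08 ÷ 13.47 ≈ 15.44%.

15.44%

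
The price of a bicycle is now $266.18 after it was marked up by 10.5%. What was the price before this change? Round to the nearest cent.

$240.89

The overall multiplier applied was 1.105.
So the original price was $266.18 ÷ 1.105 ≈ $240.89.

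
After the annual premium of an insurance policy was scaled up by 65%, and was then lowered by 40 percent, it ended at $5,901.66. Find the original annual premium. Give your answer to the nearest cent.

The overall multiplier applied was 1.65 × 0.6 = 0.99.
So the original annual premium was $5,901.66 ÷ 0.99 ≈ $5,961.27.

$5,961.27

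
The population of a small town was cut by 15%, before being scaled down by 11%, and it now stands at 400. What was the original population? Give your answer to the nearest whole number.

529

Undoing the 11% decrease: 400 ÷ 0.89 ≈ 449.438202.
Undoing the 15% decrease: 449.438202 ÷ 0.85 ≈ 529.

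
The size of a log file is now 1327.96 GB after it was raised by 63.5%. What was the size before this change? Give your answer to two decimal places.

812.21 GB

The overall multiplier applied was 1.635.
So the original size was 1327.96 ÷ 1.635 ≈ 812.21 GB.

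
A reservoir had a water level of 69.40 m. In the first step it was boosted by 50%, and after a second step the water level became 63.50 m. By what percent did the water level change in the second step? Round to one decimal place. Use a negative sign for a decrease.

-39.0%

After the first step: 69.40 × 1.5 = 104.1.
Second-step multiplier: 63.50 ÷ 104.1 ≈ 0.60999.
That is a change of -39.0%.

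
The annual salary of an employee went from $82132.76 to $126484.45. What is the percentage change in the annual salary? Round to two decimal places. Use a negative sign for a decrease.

54.00%

Change: $126484.45 − $82132.76 = $44351.69.
Relative to the original: $44351.69 ÷ $82132.76 ≈ 54.00%.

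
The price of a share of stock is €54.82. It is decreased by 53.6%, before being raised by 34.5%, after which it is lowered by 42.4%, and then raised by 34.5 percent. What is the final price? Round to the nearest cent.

Apply the 53.6% decrease: €54.82 × 0.464 = €25.43648.
After the 34.5% increase: €25.43648 × 1.345 = €34.2120656.
Apply the 42.4% decrease: €34.2120656 × 0.576 = €19.7061497856.
34.5% increase: €19.7061497856 × 1.345 = €26.504771461632 ≈ €26.50.

€26.50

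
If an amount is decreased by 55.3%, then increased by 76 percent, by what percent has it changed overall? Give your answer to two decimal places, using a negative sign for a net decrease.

-21.33%

A 55.3% decrease multiplies by 0.447.
Then a 76% increase: 0.447 × 1.76 = 0.78672.
Overall factor 0.78672, i.e. -21.33%.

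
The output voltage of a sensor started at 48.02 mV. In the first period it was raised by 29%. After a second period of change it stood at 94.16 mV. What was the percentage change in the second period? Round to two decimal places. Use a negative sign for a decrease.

52.00%

After the first period: 48.02 × 1.29 = 61.9458.
Second-period multiplier: 94.16 ÷ 61.9458 ≈ 1.520038.
That is a change of 52.00%.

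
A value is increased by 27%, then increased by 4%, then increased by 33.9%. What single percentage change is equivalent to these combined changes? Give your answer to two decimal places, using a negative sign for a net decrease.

76.86%

A 27% increase multiplies by 1.27.
Then a 4% increase: 1.27 × 1.04 = 1.3208.
Then a 33.9% increase: 1.3208 × 1.339 = 1.7685512.
Overall factor 1.7685512, i.e. 76.86%.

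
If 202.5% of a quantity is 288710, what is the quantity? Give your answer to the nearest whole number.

288710 ÷ 2.025 ≈ 142573.

142573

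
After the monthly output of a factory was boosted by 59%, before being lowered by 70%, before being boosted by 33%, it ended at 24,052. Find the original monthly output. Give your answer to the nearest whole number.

37,912

The overall multiplier applied was 1.59 × 0.3 × 1.33 = 0.63441.
So the original monthly output was 24,052 ÷ 0.63441 ≈ 37,912.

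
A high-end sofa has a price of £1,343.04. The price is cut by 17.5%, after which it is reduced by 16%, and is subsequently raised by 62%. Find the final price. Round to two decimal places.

£1,507.78

After the 17.5% decrease: £1,343.04 × 0.825 = £1108.008.
After the 16% decrease: £1108.008 × 0.84 = £930.72672.
After the 62% increase: £930.72672 × 1.62 = £1507.7772864 ≈ £1,507.78.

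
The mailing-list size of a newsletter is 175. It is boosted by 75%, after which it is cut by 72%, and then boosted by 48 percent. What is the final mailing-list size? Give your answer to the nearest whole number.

127

Each change multiplies by a factor: 1.75 × 0.28 × 1.48 = 0.7252.
175 × 0.7252 = 126.91 ≈ 127.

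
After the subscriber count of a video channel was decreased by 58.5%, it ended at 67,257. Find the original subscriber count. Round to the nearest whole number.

162,065

The overall multiplier applied was 0.415.
So the original subscriber count was 67,257 ÷ 0.415 ≈ 162,065.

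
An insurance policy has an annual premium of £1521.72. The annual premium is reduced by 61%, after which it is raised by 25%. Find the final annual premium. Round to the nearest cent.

Each change multiplies by a factor: 0.39 × 1.25 = 0.4875.
£1521.72 × 0.4875 = £741.8385 ≈ £741.84.

£741.84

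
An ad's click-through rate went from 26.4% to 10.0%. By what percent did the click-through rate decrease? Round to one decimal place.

62.1%

The change is 10.0 − 26.4 = -16.4 percentage points.
Relative to the original 26.4%, that is -16.4 ÷ 26.4 ≈ -62.1%.
So the click-through rate fell by 62.1%.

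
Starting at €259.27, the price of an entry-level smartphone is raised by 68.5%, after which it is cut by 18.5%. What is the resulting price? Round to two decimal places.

€356.05

Each change multiplies by a factor: 1.685 × 0.815 = 1.373275.
€259.27 × 1.373275 = €356.04900925 ≈ €356.05.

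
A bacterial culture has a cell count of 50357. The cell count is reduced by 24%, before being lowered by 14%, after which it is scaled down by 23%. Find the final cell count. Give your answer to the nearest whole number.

25343

After the 24% decrease: 50357 × 0.76 = 38271.32.
Apply the 14% decrease: 38271.32 × 0.86 = 32913.3352.
Apply the 23% decrease: 32913.3352 × 0.77 = 25343.268104 ≈ 25343.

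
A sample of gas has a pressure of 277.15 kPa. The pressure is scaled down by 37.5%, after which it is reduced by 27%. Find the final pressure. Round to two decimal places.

126.45 kPa

Apply the 37.5% decrease: 277.15 × 0.625 = 173.21875.
Apply the 27% decrease: 173.21875 × 0.73 = 126.4496875 ≈ 126.45.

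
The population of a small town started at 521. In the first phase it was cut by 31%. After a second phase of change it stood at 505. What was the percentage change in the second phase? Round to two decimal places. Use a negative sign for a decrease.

After the first phase: 521 × 0.69 = 359.49.
Second-phase multiplier: 505 ÷ 359.49 ≈ 1.404768.
That is a change of 40.48%.

40.48%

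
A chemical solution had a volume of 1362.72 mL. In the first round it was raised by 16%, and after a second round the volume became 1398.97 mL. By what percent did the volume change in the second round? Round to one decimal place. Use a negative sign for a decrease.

After the first round: 1362.72 × 1.16 = 1580.7552.
Second-round multiplier: 1398.97 ÷ 1580.7552 ≈ 0.885.
That is a change of -11.5%.

-11.5%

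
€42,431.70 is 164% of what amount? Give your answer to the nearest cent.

€25,872.99

€42,431.70 ÷ 1.64 ≈ €25,872.99.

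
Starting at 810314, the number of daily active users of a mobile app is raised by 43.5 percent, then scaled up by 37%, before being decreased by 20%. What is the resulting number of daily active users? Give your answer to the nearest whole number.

1274429

Apply the 43.5% increase: 810314 × 1.435 = 1162800.59.
After the 37% increase: 1162800.59 × 1.37 = 1593036.8083.
After the 20% decrease: 1593036.8083 × 0.8 = 1274429.44664 ≈ 1274429.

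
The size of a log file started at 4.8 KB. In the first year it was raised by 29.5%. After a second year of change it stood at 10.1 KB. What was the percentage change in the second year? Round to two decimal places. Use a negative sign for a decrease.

62.48%

After the first year: 4.8 × 1.295 = 6.216.
Second-year multiplier: 10.1 ÷ 6.216 ≈ 1.624839.
That is a change of 62.48%.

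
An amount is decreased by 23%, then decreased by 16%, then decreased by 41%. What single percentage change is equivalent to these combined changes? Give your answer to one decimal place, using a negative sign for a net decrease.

The combined multiplier is 0.77 × 0.84 × 0.59 = 0.381612.
That corresponds to a decrease of 61.8%.

-61.8%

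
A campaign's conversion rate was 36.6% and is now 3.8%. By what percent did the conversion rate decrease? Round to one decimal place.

89.6%

The change is 3.8 − 36.6 = -32.8 percentage points.
Relative to the original 36.6%, that is -32.8 ÷ 36.6 ≈ -89.6%.
So the conversion rate fell by 89.6%.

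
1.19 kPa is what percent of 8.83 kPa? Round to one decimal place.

1.19 kPa ÷ 8.83 kPa ≈ 13.5%.

13.5%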